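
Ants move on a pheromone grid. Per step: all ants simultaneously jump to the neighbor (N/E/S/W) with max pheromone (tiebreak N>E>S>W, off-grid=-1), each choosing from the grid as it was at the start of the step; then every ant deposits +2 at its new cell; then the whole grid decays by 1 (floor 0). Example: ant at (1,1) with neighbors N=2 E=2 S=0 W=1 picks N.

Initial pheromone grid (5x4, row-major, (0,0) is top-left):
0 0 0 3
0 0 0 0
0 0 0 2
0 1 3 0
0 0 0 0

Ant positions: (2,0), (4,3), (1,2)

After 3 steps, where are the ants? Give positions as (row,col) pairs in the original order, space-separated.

Step 1: ant0:(2,0)->N->(1,0) | ant1:(4,3)->N->(3,3) | ant2:(1,2)->N->(0,2)
  grid max=2 at (0,3)
Step 2: ant0:(1,0)->N->(0,0) | ant1:(3,3)->W->(3,2) | ant2:(0,2)->E->(0,3)
  grid max=3 at (0,3)
Step 3: ant0:(0,0)->E->(0,1) | ant1:(3,2)->N->(2,2) | ant2:(0,3)->S->(1,3)
  grid max=2 at (0,3)

(0,1) (2,2) (1,3)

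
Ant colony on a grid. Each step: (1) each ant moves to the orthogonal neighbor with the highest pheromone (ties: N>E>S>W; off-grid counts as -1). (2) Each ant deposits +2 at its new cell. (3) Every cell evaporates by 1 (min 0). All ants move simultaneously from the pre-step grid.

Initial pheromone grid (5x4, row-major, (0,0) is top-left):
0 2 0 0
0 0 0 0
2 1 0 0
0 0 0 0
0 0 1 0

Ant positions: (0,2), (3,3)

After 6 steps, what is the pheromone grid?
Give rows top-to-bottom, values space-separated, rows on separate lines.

After step 1: ants at (0,1),(2,3)
  0 3 0 0
  0 0 0 0
  1 0 0 1
  0 0 0 0
  0 0 0 0
After step 2: ants at (0,2),(1,3)
  0 2 1 0
  0 0 0 1
  0 0 0 0
  0 0 0 0
  0 0 0 0
After step 3: ants at (0,1),(0,3)
  0 3 0 1
  0 0 0 0
  0 0 0 0
  0 0 0 0
  0 0 0 0
After step 4: ants at (0,2),(1,3)
  0 2 1 0
  0 0 0 1
  0 0 0 0
  0 0 0 0
  0 0 0 0
After step 5: ants at (0,1),(0,3)
  0 3 0 1
  0 0 0 0
  0 0 0 0
  0 0 0 0
  0 0 0 0
After step 6: ants at (0,2),(1,3)
  0 2 1 0
  0 0 0 1
  0 0 0 0
  0 0 0 0
  0 0 0 0

0 2 1 0
0 0 0 1
0 0 0 0
0 0 0 0
0 0 0 0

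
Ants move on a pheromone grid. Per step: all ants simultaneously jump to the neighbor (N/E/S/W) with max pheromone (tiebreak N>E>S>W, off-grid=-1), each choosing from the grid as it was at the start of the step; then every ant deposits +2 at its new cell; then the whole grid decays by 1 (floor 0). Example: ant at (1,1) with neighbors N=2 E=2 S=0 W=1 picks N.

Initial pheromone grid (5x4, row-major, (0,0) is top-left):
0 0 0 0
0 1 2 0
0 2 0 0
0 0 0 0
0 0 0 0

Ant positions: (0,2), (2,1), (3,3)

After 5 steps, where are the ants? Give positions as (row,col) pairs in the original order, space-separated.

Step 1: ant0:(0,2)->S->(1,2) | ant1:(2,1)->N->(1,1) | ant2:(3,3)->N->(2,3)
  grid max=3 at (1,2)
Step 2: ant0:(1,2)->W->(1,1) | ant1:(1,1)->E->(1,2) | ant2:(2,3)->N->(1,3)
  grid max=4 at (1,2)
Step 3: ant0:(1,1)->E->(1,2) | ant1:(1,2)->W->(1,1) | ant2:(1,3)->W->(1,2)
  grid max=7 at (1,2)
Step 4: ant0:(1,2)->W->(1,1) | ant1:(1,1)->E->(1,2) | ant2:(1,2)->W->(1,1)
  grid max=8 at (1,2)
Step 5: ant0:(1,1)->E->(1,2) | ant1:(1,2)->W->(1,1) | ant2:(1,1)->E->(1,2)
  grid max=11 at (1,2)

(1,2) (1,1) (1,2)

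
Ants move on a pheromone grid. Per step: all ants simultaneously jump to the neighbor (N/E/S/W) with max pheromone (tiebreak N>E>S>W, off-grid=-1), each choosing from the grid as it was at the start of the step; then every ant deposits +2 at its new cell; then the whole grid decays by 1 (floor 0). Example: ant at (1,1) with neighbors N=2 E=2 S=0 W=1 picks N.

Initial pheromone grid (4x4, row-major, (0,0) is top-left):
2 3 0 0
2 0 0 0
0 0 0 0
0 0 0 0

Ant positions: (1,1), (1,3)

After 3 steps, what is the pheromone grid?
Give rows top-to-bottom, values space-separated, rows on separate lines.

After step 1: ants at (0,1),(0,3)
  1 4 0 1
  1 0 0 0
  0 0 0 0
  0 0 0 0
After step 2: ants at (0,0),(1,3)
  2 3 0 0
  0 0 0 1
  0 0 0 0
  0 0 0 0
After step 3: ants at (0,1),(0,3)
  1 4 0 1
  0 0 0 0
  0 0 0 0
  0 0 0 0

1 4 0 1
0 0 0 0
0 0 0 0
0 0 0 0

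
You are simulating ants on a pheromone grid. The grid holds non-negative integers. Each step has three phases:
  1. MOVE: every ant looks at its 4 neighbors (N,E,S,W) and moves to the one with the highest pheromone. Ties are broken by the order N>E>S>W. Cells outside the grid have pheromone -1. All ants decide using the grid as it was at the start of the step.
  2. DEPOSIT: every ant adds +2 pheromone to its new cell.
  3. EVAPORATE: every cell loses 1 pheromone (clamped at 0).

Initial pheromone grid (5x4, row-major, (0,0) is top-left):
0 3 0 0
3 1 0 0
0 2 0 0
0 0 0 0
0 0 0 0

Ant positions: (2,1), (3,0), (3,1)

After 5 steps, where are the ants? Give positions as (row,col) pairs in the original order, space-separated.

Step 1: ant0:(2,1)->N->(1,1) | ant1:(3,0)->N->(2,0) | ant2:(3,1)->N->(2,1)
  grid max=3 at (2,1)
Step 2: ant0:(1,1)->S->(2,1) | ant1:(2,0)->E->(2,1) | ant2:(2,1)->N->(1,1)
  grid max=6 at (2,1)
Step 3: ant0:(2,1)->N->(1,1) | ant1:(2,1)->N->(1,1) | ant2:(1,1)->S->(2,1)
  grid max=7 at (2,1)
Step 4: ant0:(1,1)->S->(2,1) | ant1:(1,1)->S->(2,1) | ant2:(2,1)->N->(1,1)
  grid max=10 at (2,1)
Step 5: ant0:(2,1)->N->(1,1) | ant1:(2,1)->N->(1,1) | ant2:(1,1)->S->(2,1)
  grid max=11 at (2,1)

(1,1) (1,1) (2,1)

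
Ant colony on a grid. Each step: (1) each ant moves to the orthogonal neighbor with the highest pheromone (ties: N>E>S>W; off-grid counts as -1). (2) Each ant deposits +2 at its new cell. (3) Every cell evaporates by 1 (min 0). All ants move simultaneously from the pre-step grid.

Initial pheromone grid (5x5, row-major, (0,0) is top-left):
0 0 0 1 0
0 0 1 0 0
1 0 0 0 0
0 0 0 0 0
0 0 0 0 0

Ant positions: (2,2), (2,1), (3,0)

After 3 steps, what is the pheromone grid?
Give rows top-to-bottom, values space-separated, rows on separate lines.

After step 1: ants at (1,2),(2,0),(2,0)
  0 0 0 0 0
  0 0 2 0 0
  4 0 0 0 0
  0 0 0 0 0
  0 0 0 0 0
After step 2: ants at (0,2),(1,0),(1,0)
  0 0 1 0 0
  3 0 1 0 0
  3 0 0 0 0
  0 0 0 0 0
  0 0 0 0 0
After step 3: ants at (1,2),(2,0),(2,0)
  0 0 0 0 0
  2 0 2 0 0
  6 0 0 0 0
  0 0 0 0 0
  0 0 0 0 0

0 0 0 0 0
2 0 2 0 0
6 0 0 0 0
0 0 0 0 0
0 0 0 0 0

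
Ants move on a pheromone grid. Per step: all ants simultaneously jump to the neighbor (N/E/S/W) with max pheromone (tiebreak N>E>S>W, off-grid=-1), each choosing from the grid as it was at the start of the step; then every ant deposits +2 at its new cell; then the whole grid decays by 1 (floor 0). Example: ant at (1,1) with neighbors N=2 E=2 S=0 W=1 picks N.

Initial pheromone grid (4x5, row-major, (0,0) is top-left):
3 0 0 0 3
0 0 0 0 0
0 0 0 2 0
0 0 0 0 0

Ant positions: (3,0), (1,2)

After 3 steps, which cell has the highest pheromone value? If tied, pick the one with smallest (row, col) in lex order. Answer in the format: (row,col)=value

Answer: (0,0)=2

Derivation:
Step 1: ant0:(3,0)->N->(2,0) | ant1:(1,2)->N->(0,2)
  grid max=2 at (0,0)
Step 2: ant0:(2,0)->N->(1,0) | ant1:(0,2)->E->(0,3)
  grid max=1 at (0,0)
Step 3: ant0:(1,0)->N->(0,0) | ant1:(0,3)->E->(0,4)
  grid max=2 at (0,0)
Final grid:
  2 0 0 0 2
  0 0 0 0 0
  0 0 0 0 0
  0 0 0 0 0
Max pheromone 2 at (0,0)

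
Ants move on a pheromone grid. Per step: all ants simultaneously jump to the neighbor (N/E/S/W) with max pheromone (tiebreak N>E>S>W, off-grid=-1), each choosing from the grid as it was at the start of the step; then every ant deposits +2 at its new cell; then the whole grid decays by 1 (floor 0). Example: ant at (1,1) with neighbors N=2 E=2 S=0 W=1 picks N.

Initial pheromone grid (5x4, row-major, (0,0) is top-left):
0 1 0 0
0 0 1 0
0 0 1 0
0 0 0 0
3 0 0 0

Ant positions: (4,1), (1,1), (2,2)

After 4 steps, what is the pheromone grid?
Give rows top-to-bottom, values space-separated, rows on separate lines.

After step 1: ants at (4,0),(0,1),(1,2)
  0 2 0 0
  0 0 2 0
  0 0 0 0
  0 0 0 0
  4 0 0 0
After step 2: ants at (3,0),(0,2),(0,2)
  0 1 3 0
  0 0 1 0
  0 0 0 0
  1 0 0 0
  3 0 0 0
After step 3: ants at (4,0),(1,2),(1,2)
  0 0 2 0
  0 0 4 0
  0 0 0 0
  0 0 0 0
  4 0 0 0
After step 4: ants at (3,0),(0,2),(0,2)
  0 0 5 0
  0 0 3 0
  0 0 0 0
  1 0 0 0
  3 0 0 0

0 0 5 0
0 0 3 0
0 0 0 0
1 0 0 0
3 0 0 0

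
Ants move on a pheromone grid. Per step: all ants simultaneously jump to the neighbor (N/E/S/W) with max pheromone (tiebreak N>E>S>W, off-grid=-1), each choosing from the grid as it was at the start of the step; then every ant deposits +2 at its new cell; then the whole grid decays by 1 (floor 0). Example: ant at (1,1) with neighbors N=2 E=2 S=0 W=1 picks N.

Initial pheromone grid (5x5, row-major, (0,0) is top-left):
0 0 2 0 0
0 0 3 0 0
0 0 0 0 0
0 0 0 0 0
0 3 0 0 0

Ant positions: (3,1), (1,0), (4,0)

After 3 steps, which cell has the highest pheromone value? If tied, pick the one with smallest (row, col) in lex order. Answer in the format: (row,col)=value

Step 1: ant0:(3,1)->S->(4,1) | ant1:(1,0)->N->(0,0) | ant2:(4,0)->E->(4,1)
  grid max=6 at (4,1)
Step 2: ant0:(4,1)->N->(3,1) | ant1:(0,0)->E->(0,1) | ant2:(4,1)->N->(3,1)
  grid max=5 at (4,1)
Step 3: ant0:(3,1)->S->(4,1) | ant1:(0,1)->E->(0,2) | ant2:(3,1)->S->(4,1)
  grid max=8 at (4,1)
Final grid:
  0 0 1 0 0
  0 0 0 0 0
  0 0 0 0 0
  0 2 0 0 0
  0 8 0 0 0
Max pheromone 8 at (4,1)

Answer: (4,1)=8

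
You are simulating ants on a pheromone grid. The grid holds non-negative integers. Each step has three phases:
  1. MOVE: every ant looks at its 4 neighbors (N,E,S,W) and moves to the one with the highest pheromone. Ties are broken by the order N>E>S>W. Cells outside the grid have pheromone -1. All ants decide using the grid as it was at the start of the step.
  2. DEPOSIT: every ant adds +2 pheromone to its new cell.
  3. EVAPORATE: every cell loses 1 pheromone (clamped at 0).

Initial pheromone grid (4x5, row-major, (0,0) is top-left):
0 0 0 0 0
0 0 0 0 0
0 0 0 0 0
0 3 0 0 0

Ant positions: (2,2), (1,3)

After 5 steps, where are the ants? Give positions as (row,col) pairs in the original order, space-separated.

Step 1: ant0:(2,2)->N->(1,2) | ant1:(1,3)->N->(0,3)
  grid max=2 at (3,1)
Step 2: ant0:(1,2)->N->(0,2) | ant1:(0,3)->E->(0,4)
  grid max=1 at (0,2)
Step 3: ant0:(0,2)->E->(0,3) | ant1:(0,4)->S->(1,4)
  grid max=1 at (0,3)
Step 4: ant0:(0,3)->E->(0,4) | ant1:(1,4)->N->(0,4)
  grid max=3 at (0,4)
Step 5: ant0:(0,4)->S->(1,4) | ant1:(0,4)->S->(1,4)
  grid max=3 at (1,4)

(1,4) (1,4)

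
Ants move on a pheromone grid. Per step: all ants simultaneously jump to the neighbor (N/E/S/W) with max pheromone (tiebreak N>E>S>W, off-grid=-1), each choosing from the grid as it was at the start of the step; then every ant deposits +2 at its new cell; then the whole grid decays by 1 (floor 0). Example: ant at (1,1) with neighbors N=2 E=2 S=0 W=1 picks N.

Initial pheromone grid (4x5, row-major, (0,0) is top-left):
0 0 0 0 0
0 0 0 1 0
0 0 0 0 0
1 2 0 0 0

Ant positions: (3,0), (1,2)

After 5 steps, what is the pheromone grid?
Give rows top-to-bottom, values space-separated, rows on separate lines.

After step 1: ants at (3,1),(1,3)
  0 0 0 0 0
  0 0 0 2 0
  0 0 0 0 0
  0 3 0 0 0
After step 2: ants at (2,1),(0,3)
  0 0 0 1 0
  0 0 0 1 0
  0 1 0 0 0
  0 2 0 0 0
After step 3: ants at (3,1),(1,3)
  0 0 0 0 0
  0 0 0 2 0
  0 0 0 0 0
  0 3 0 0 0
After step 4: ants at (2,1),(0,3)
  0 0 0 1 0
  0 0 0 1 0
  0 1 0 0 0
  0 2 0 0 0
After step 5: ants at (3,1),(1,3)
  0 0 0 0 0
  0 0 0 2 0
  0 0 0 0 0
  0 3 0 0 0

0 0 0 0 0
0 0 0 2 0
0 0 0 0 0
0 3 0 0 0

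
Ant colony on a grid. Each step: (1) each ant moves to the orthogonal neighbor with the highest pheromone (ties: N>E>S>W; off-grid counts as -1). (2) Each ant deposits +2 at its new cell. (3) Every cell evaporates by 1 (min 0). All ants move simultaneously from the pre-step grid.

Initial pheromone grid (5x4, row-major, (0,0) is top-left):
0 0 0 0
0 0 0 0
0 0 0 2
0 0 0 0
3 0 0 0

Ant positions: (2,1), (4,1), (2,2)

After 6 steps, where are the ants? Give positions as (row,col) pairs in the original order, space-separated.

Step 1: ant0:(2,1)->N->(1,1) | ant1:(4,1)->W->(4,0) | ant2:(2,2)->E->(2,3)
  grid max=4 at (4,0)
Step 2: ant0:(1,1)->N->(0,1) | ant1:(4,0)->N->(3,0) | ant2:(2,3)->N->(1,3)
  grid max=3 at (4,0)
Step 3: ant0:(0,1)->E->(0,2) | ant1:(3,0)->S->(4,0) | ant2:(1,3)->S->(2,3)
  grid max=4 at (4,0)
Step 4: ant0:(0,2)->E->(0,3) | ant1:(4,0)->N->(3,0) | ant2:(2,3)->N->(1,3)
  grid max=3 at (4,0)
Step 5: ant0:(0,3)->S->(1,3) | ant1:(3,0)->S->(4,0) | ant2:(1,3)->S->(2,3)
  grid max=4 at (4,0)
Step 6: ant0:(1,3)->S->(2,3) | ant1:(4,0)->N->(3,0) | ant2:(2,3)->N->(1,3)
  grid max=4 at (2,3)

(2,3) (3,0) (1,3)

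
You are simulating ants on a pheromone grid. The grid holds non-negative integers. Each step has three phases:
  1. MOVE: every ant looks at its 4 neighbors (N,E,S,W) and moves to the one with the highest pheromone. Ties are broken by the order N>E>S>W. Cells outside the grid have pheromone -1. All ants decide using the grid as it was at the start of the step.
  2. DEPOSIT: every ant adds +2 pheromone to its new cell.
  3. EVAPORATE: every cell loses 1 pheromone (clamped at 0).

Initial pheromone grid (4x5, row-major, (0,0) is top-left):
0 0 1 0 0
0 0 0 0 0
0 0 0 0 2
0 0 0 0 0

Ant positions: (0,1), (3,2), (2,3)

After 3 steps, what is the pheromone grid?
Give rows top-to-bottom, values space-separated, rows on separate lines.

After step 1: ants at (0,2),(2,2),(2,4)
  0 0 2 0 0
  0 0 0 0 0
  0 0 1 0 3
  0 0 0 0 0
After step 2: ants at (0,3),(1,2),(1,4)
  0 0 1 1 0
  0 0 1 0 1
  0 0 0 0 2
  0 0 0 0 0
After step 3: ants at (0,2),(0,2),(2,4)
  0 0 4 0 0
  0 0 0 0 0
  0 0 0 0 3
  0 0 0 0 0

0 0 4 0 0
0 0 0 0 0
0 0 0 0 3
0 0 0 0 0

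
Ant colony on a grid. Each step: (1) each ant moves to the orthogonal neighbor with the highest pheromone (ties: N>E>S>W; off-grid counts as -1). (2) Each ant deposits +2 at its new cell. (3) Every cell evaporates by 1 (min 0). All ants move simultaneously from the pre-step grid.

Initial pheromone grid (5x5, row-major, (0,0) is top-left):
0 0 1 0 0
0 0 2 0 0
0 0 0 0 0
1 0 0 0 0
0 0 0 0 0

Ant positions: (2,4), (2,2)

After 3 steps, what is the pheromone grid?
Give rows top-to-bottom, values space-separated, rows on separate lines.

After step 1: ants at (1,4),(1,2)
  0 0 0 0 0
  0 0 3 0 1
  0 0 0 0 0
  0 0 0 0 0
  0 0 0 0 0
After step 2: ants at (0,4),(0,2)
  0 0 1 0 1
  0 0 2 0 0
  0 0 0 0 0
  0 0 0 0 0
  0 0 0 0 0
After step 3: ants at (1,4),(1,2)
  0 0 0 0 0
  0 0 3 0 1
  0 0 0 0 0
  0 0 0 0 0
  0 0 0 0 0

0 0 0 0 0
0 0 3 0 1
0 0 0 0 0
0 0 0 0 0
0 0 0 0 0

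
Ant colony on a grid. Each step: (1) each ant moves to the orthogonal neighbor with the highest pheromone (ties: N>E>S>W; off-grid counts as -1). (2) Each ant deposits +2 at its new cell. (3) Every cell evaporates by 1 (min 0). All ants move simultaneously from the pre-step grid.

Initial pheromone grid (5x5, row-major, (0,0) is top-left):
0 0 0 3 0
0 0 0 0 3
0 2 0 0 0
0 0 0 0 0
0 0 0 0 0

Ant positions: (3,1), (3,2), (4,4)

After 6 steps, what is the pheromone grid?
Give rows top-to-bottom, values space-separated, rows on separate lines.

After step 1: ants at (2,1),(2,2),(3,4)
  0 0 0 2 0
  0 0 0 0 2
  0 3 1 0 0
  0 0 0 0 1
  0 0 0 0 0
After step 2: ants at (2,2),(2,1),(2,4)
  0 0 0 1 0
  0 0 0 0 1
  0 4 2 0 1
  0 0 0 0 0
  0 0 0 0 0
After step 3: ants at (2,1),(2,2),(1,4)
  0 0 0 0 0
  0 0 0 0 2
  0 5 3 0 0
  0 0 0 0 0
  0 0 0 0 0
After step 4: ants at (2,2),(2,1),(0,4)
  0 0 0 0 1
  0 0 0 0 1
  0 6 4 0 0
  0 0 0 0 0
  0 0 0 0 0
After step 5: ants at (2,1),(2,2),(1,4)
  0 0 0 0 0
  0 0 0 0 2
  0 7 5 0 0
  0 0 0 0 0
  0 0 0 0 0
After step 6: ants at (2,2),(2,1),(0,4)
  0 0 0 0 1
  0 0 0 0 1
  0 8 6 0 0
  0 0 0 0 0
  0 0 0 0 0

0 0 0 0 1
0 0 0 0 1
0 8 6 0 0
0 0 0 0 0
0 0 0 0 0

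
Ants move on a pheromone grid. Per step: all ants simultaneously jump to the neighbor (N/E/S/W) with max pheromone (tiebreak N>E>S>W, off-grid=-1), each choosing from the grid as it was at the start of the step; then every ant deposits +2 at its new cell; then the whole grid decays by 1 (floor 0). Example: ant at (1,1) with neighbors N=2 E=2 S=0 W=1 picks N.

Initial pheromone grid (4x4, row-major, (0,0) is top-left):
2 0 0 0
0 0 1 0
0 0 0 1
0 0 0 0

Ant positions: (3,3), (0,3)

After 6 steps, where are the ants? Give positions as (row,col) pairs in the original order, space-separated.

Step 1: ant0:(3,3)->N->(2,3) | ant1:(0,3)->S->(1,3)
  grid max=2 at (2,3)
Step 2: ant0:(2,3)->N->(1,3) | ant1:(1,3)->S->(2,3)
  grid max=3 at (2,3)
Step 3: ant0:(1,3)->S->(2,3) | ant1:(2,3)->N->(1,3)
  grid max=4 at (2,3)
Step 4: ant0:(2,3)->N->(1,3) | ant1:(1,3)->S->(2,3)
  grid max=5 at (2,3)
Step 5: ant0:(1,3)->S->(2,3) | ant1:(2,3)->N->(1,3)
  grid max=6 at (2,3)
Step 6: ant0:(2,3)->N->(1,3) | ant1:(1,3)->S->(2,3)
  grid max=7 at (2,3)

(1,3) (2,3)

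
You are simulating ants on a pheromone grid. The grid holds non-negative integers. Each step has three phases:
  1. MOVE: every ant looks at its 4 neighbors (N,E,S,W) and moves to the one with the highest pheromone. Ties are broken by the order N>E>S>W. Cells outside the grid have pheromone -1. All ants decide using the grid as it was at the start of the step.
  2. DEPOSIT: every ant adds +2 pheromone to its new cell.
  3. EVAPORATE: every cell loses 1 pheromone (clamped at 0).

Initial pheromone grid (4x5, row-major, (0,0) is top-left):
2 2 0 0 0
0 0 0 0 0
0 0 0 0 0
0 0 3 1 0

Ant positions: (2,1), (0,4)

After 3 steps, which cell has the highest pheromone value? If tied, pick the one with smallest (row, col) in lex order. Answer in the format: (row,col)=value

Answer: (0,1)=1

Derivation:
Step 1: ant0:(2,1)->N->(1,1) | ant1:(0,4)->S->(1,4)
  grid max=2 at (3,2)
Step 2: ant0:(1,1)->N->(0,1) | ant1:(1,4)->N->(0,4)
  grid max=2 at (0,1)
Step 3: ant0:(0,1)->E->(0,2) | ant1:(0,4)->S->(1,4)
  grid max=1 at (0,1)
Final grid:
  0 1 1 0 0
  0 0 0 0 1
  0 0 0 0 0
  0 0 0 0 0
Max pheromone 1 at (0,1)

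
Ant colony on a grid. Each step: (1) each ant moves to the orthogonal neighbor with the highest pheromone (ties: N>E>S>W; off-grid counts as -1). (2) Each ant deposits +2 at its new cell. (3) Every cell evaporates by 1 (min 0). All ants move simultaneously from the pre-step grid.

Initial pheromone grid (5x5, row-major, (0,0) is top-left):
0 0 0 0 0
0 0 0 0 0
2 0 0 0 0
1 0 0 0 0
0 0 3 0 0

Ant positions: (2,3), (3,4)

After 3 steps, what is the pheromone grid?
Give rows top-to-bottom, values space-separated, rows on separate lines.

After step 1: ants at (1,3),(2,4)
  0 0 0 0 0
  0 0 0 1 0
  1 0 0 0 1
  0 0 0 0 0
  0 0 2 0 0
After step 2: ants at (0,3),(1,4)
  0 0 0 1 0
  0 0 0 0 1
  0 0 0 0 0
  0 0 0 0 0
  0 0 1 0 0
After step 3: ants at (0,4),(0,4)
  0 0 0 0 3
  0 0 0 0 0
  0 0 0 0 0
  0 0 0 0 0
  0 0 0 0 0

0 0 0 0 3
0 0 0 0 0
0 0 0 0 0
0 0 0 0 0
0 0 0 0 0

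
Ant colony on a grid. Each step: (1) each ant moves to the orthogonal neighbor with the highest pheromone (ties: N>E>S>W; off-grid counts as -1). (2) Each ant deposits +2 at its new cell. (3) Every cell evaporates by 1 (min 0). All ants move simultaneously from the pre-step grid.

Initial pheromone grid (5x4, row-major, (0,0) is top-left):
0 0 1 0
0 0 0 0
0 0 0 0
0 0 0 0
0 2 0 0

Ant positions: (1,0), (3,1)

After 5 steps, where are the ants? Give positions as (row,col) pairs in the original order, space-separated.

Step 1: ant0:(1,0)->N->(0,0) | ant1:(3,1)->S->(4,1)
  grid max=3 at (4,1)
Step 2: ant0:(0,0)->E->(0,1) | ant1:(4,1)->N->(3,1)
  grid max=2 at (4,1)
Step 3: ant0:(0,1)->E->(0,2) | ant1:(3,1)->S->(4,1)
  grid max=3 at (4,1)
Step 4: ant0:(0,2)->E->(0,3) | ant1:(4,1)->N->(3,1)
  grid max=2 at (4,1)
Step 5: ant0:(0,3)->S->(1,3) | ant1:(3,1)->S->(4,1)
  grid max=3 at (4,1)

(1,3) (4,1)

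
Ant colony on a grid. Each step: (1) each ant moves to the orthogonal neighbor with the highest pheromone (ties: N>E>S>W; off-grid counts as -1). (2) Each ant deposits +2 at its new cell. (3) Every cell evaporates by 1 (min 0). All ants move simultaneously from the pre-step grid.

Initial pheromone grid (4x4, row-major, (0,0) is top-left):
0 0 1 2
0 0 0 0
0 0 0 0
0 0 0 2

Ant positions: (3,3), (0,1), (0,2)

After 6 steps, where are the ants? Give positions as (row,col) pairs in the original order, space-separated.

Step 1: ant0:(3,3)->N->(2,3) | ant1:(0,1)->E->(0,2) | ant2:(0,2)->E->(0,3)
  grid max=3 at (0,3)
Step 2: ant0:(2,3)->S->(3,3) | ant1:(0,2)->E->(0,3) | ant2:(0,3)->W->(0,2)
  grid max=4 at (0,3)
Step 3: ant0:(3,3)->N->(2,3) | ant1:(0,3)->W->(0,2) | ant2:(0,2)->E->(0,3)
  grid max=5 at (0,3)
Step 4: ant0:(2,3)->S->(3,3) | ant1:(0,2)->E->(0,3) | ant2:(0,3)->W->(0,2)
  grid max=6 at (0,3)
Step 5: ant0:(3,3)->N->(2,3) | ant1:(0,3)->W->(0,2) | ant2:(0,2)->E->(0,3)
  grid max=7 at (0,3)
Step 6: ant0:(2,3)->S->(3,3) | ant1:(0,2)->E->(0,3) | ant2:(0,3)->W->(0,2)
  grid max=8 at (0,3)

(3,3) (0,3) (0,2)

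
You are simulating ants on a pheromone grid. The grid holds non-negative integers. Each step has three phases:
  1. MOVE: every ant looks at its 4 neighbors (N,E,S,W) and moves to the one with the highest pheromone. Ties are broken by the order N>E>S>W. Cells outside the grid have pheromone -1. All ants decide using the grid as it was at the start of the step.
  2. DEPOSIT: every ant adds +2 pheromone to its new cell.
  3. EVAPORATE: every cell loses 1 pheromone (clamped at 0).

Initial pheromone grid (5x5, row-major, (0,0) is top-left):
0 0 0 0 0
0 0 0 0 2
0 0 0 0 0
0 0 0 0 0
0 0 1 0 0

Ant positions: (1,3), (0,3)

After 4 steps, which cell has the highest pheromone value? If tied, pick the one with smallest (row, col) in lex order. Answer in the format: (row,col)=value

Answer: (1,4)=6

Derivation:
Step 1: ant0:(1,3)->E->(1,4) | ant1:(0,3)->E->(0,4)
  grid max=3 at (1,4)
Step 2: ant0:(1,4)->N->(0,4) | ant1:(0,4)->S->(1,4)
  grid max=4 at (1,4)
Step 3: ant0:(0,4)->S->(1,4) | ant1:(1,4)->N->(0,4)
  grid max=5 at (1,4)
Step 4: ant0:(1,4)->N->(0,4) | ant1:(0,4)->S->(1,4)
  grid max=6 at (1,4)
Final grid:
  0 0 0 0 4
  0 0 0 0 6
  0 0 0 0 0
  0 0 0 0 0
  0 0 0 0 0
Max pheromone 6 at (1,4)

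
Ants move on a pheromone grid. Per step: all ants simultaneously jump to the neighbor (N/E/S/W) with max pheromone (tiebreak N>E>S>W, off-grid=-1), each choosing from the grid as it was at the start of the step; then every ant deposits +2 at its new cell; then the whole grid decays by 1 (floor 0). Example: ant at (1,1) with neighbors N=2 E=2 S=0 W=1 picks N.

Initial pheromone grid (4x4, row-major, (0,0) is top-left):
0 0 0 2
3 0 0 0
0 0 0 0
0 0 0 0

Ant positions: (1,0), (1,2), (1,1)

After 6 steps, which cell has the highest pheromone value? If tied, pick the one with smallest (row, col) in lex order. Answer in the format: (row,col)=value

Step 1: ant0:(1,0)->N->(0,0) | ant1:(1,2)->N->(0,2) | ant2:(1,1)->W->(1,0)
  grid max=4 at (1,0)
Step 2: ant0:(0,0)->S->(1,0) | ant1:(0,2)->E->(0,3) | ant2:(1,0)->N->(0,0)
  grid max=5 at (1,0)
Step 3: ant0:(1,0)->N->(0,0) | ant1:(0,3)->S->(1,3) | ant2:(0,0)->S->(1,0)
  grid max=6 at (1,0)
Step 4: ant0:(0,0)->S->(1,0) | ant1:(1,3)->N->(0,3) | ant2:(1,0)->N->(0,0)
  grid max=7 at (1,0)
Step 5: ant0:(1,0)->N->(0,0) | ant1:(0,3)->S->(1,3) | ant2:(0,0)->S->(1,0)
  grid max=8 at (1,0)
Step 6: ant0:(0,0)->S->(1,0) | ant1:(1,3)->N->(0,3) | ant2:(1,0)->N->(0,0)
  grid max=9 at (1,0)
Final grid:
  6 0 0 2
  9 0 0 0
  0 0 0 0
  0 0 0 0
Max pheromone 9 at (1,0)

Answer: (1,0)=9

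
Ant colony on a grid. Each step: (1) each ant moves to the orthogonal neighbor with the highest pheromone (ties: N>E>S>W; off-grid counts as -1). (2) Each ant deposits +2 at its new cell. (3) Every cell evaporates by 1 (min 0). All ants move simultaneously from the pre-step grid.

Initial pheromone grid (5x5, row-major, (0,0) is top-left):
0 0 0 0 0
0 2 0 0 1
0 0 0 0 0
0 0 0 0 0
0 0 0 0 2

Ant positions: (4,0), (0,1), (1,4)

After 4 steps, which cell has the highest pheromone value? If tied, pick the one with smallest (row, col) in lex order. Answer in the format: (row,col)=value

Answer: (1,1)=4

Derivation:
Step 1: ant0:(4,0)->N->(3,0) | ant1:(0,1)->S->(1,1) | ant2:(1,4)->N->(0,4)
  grid max=3 at (1,1)
Step 2: ant0:(3,0)->N->(2,0) | ant1:(1,1)->N->(0,1) | ant2:(0,4)->S->(1,4)
  grid max=2 at (1,1)
Step 3: ant0:(2,0)->N->(1,0) | ant1:(0,1)->S->(1,1) | ant2:(1,4)->N->(0,4)
  grid max=3 at (1,1)
Step 4: ant0:(1,0)->E->(1,1) | ant1:(1,1)->W->(1,0) | ant2:(0,4)->S->(1,4)
  grid max=4 at (1,1)
Final grid:
  0 0 0 0 0
  2 4 0 0 1
  0 0 0 0 0
  0 0 0 0 0
  0 0 0 0 0
Max pheromone 4 at (1,1)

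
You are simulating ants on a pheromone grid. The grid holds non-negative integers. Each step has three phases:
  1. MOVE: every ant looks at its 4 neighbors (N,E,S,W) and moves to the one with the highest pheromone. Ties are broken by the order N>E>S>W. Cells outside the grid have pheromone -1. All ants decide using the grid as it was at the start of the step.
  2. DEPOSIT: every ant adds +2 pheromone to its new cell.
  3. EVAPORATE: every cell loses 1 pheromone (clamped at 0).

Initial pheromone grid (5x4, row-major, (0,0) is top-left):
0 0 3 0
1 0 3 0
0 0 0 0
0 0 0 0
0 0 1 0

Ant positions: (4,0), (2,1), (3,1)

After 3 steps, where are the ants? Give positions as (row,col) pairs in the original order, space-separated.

Step 1: ant0:(4,0)->N->(3,0) | ant1:(2,1)->N->(1,1) | ant2:(3,1)->N->(2,1)
  grid max=2 at (0,2)
Step 2: ant0:(3,0)->N->(2,0) | ant1:(1,1)->E->(1,2) | ant2:(2,1)->N->(1,1)
  grid max=3 at (1,2)
Step 3: ant0:(2,0)->N->(1,0) | ant1:(1,2)->W->(1,1) | ant2:(1,1)->E->(1,2)
  grid max=4 at (1,2)

(1,0) (1,1) (1,2)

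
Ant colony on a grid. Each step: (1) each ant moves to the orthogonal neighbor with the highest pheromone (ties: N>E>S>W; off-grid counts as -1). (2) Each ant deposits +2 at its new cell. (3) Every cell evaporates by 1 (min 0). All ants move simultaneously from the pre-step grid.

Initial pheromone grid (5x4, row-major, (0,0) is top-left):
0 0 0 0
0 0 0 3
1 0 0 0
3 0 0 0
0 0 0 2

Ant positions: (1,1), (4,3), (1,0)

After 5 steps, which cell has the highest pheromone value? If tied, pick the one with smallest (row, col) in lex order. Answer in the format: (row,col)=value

Step 1: ant0:(1,1)->N->(0,1) | ant1:(4,3)->N->(3,3) | ant2:(1,0)->S->(2,0)
  grid max=2 at (1,3)
Step 2: ant0:(0,1)->E->(0,2) | ant1:(3,3)->S->(4,3) | ant2:(2,0)->S->(3,0)
  grid max=3 at (3,0)
Step 3: ant0:(0,2)->E->(0,3) | ant1:(4,3)->N->(3,3) | ant2:(3,0)->N->(2,0)
  grid max=2 at (2,0)
Step 4: ant0:(0,3)->S->(1,3) | ant1:(3,3)->S->(4,3) | ant2:(2,0)->S->(3,0)
  grid max=3 at (3,0)
Step 5: ant0:(1,3)->N->(0,3) | ant1:(4,3)->N->(3,3) | ant2:(3,0)->N->(2,0)
  grid max=2 at (2,0)
Final grid:
  0 0 0 1
  0 0 0 0
  2 0 0 0
  2 0 0 1
  0 0 0 1
Max pheromone 2 at (2,0)

Answer: (2,0)=2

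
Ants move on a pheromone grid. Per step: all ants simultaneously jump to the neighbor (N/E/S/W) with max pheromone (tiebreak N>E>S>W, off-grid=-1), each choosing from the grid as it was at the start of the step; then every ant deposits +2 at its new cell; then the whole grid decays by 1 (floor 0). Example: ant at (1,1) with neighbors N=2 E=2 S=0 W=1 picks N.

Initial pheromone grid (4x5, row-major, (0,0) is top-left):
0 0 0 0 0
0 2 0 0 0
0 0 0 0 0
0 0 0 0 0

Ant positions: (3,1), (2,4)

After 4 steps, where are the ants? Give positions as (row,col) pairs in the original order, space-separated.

Step 1: ant0:(3,1)->N->(2,1) | ant1:(2,4)->N->(1,4)
  grid max=1 at (1,1)
Step 2: ant0:(2,1)->N->(1,1) | ant1:(1,4)->N->(0,4)
  grid max=2 at (1,1)
Step 3: ant0:(1,1)->N->(0,1) | ant1:(0,4)->S->(1,4)
  grid max=1 at (0,1)
Step 4: ant0:(0,1)->S->(1,1) | ant1:(1,4)->N->(0,4)
  grid max=2 at (1,1)

(1,1) (0,4)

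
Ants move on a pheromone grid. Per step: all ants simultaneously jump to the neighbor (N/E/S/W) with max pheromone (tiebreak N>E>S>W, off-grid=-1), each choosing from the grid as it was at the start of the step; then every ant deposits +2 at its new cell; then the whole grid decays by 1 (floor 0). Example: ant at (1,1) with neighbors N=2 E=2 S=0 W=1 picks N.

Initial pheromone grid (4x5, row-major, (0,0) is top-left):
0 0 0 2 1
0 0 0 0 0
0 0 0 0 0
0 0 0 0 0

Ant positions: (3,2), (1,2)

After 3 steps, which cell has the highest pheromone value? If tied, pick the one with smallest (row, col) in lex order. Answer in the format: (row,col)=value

Step 1: ant0:(3,2)->N->(2,2) | ant1:(1,2)->N->(0,2)
  grid max=1 at (0,2)
Step 2: ant0:(2,2)->N->(1,2) | ant1:(0,2)->E->(0,3)
  grid max=2 at (0,3)
Step 3: ant0:(1,2)->N->(0,2) | ant1:(0,3)->E->(0,4)
  grid max=1 at (0,2)
Final grid:
  0 0 1 1 1
  0 0 0 0 0
  0 0 0 0 0
  0 0 0 0 0
Max pheromone 1 at (0,2)

Answer: (0,2)=1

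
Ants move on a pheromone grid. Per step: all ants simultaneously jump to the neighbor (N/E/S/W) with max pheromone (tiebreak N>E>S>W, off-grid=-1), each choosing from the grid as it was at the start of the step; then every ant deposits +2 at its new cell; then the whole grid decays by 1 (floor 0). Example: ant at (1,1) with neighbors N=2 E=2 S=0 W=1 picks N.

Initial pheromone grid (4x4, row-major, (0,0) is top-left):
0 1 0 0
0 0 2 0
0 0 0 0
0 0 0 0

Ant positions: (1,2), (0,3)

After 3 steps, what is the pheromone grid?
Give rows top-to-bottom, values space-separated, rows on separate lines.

After step 1: ants at (0,2),(1,3)
  0 0 1 0
  0 0 1 1
  0 0 0 0
  0 0 0 0
After step 2: ants at (1,2),(1,2)
  0 0 0 0
  0 0 4 0
  0 0 0 0
  0 0 0 0
After step 3: ants at (0,2),(0,2)
  0 0 3 0
  0 0 3 0
  0 0 0 0
  0 0 0 0

0 0 3 0
0 0 3 0
0 0 0 0
0 0 0 0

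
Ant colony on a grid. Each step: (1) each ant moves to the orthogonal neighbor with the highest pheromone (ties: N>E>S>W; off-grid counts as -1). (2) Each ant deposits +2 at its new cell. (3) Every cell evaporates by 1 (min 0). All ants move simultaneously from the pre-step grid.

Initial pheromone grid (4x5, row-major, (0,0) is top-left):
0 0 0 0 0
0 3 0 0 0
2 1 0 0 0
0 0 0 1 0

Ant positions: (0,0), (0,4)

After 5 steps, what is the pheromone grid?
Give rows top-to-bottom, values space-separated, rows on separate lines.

After step 1: ants at (0,1),(1,4)
  0 1 0 0 0
  0 2 0 0 1
  1 0 0 0 0
  0 0 0 0 0
After step 2: ants at (1,1),(0,4)
  0 0 0 0 1
  0 3 0 0 0
  0 0 0 0 0
  0 0 0 0 0
After step 3: ants at (0,1),(1,4)
  0 1 0 0 0
  0 2 0 0 1
  0 0 0 0 0
  0 0 0 0 0
After step 4: ants at (1,1),(0,4)
  0 0 0 0 1
  0 3 0 0 0
  0 0 0 0 0
  0 0 0 0 0
After step 5: ants at (0,1),(1,4)
  0 1 0 0 0
  0 2 0 0 1
  0 0 0 0 0
  0 0 0 0 0

0 1 0 0 0
0 2 0 0 1
0 0 0 0 0
0 0 0 0 0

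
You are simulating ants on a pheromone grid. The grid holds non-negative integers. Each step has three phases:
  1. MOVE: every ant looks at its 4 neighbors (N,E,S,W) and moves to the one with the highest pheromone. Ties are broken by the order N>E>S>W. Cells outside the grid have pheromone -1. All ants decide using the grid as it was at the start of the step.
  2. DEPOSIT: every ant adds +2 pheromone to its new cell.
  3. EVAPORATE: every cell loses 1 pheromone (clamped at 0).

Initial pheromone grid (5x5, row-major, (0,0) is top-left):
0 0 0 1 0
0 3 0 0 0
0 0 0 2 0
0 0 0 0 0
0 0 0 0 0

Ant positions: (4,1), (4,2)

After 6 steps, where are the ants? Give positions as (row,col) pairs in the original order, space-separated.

Step 1: ant0:(4,1)->N->(3,1) | ant1:(4,2)->N->(3,2)
  grid max=2 at (1,1)
Step 2: ant0:(3,1)->E->(3,2) | ant1:(3,2)->W->(3,1)
  grid max=2 at (3,1)
Step 3: ant0:(3,2)->W->(3,1) | ant1:(3,1)->E->(3,2)
  grid max=3 at (3,1)
Step 4: ant0:(3,1)->E->(3,2) | ant1:(3,2)->W->(3,1)
  grid max=4 at (3,1)
Step 5: ant0:(3,2)->W->(3,1) | ant1:(3,1)->E->(3,2)
  grid max=5 at (3,1)
Step 6: ant0:(3,1)->E->(3,2) | ant1:(3,2)->W->(3,1)
  grid max=6 at (3,1)

(3,2) (3,1)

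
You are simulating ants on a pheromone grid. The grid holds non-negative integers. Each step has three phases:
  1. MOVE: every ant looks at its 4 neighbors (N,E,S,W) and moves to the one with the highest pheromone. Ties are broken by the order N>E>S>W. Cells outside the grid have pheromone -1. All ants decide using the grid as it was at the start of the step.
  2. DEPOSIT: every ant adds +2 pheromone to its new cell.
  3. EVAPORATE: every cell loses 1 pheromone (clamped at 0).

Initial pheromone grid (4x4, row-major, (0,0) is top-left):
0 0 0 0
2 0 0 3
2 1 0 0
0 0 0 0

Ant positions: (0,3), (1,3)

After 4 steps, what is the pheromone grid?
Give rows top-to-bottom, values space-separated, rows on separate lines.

After step 1: ants at (1,3),(0,3)
  0 0 0 1
  1 0 0 4
  1 0 0 0
  0 0 0 0
After step 2: ants at (0,3),(1,3)
  0 0 0 2
  0 0 0 5
  0 0 0 0
  0 0 0 0
After step 3: ants at (1,3),(0,3)
  0 0 0 3
  0 0 0 6
  0 0 0 0
  0 0 0 0
After step 4: ants at (0,3),(1,3)
  0 0 0 4
  0 0 0 7
  0 0 0 0
  0 0 0 0

0 0 0 4
0 0 0 7
0 0 0 0
0 0 0 0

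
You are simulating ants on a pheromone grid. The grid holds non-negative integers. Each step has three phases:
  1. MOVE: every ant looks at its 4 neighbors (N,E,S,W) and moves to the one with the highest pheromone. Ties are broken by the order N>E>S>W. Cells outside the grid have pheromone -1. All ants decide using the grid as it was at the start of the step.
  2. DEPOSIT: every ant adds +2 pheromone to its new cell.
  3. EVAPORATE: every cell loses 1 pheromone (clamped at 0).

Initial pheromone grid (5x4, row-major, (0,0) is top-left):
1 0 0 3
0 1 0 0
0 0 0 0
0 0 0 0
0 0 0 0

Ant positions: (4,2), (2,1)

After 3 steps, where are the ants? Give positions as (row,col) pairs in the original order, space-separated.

Step 1: ant0:(4,2)->N->(3,2) | ant1:(2,1)->N->(1,1)
  grid max=2 at (0,3)
Step 2: ant0:(3,2)->N->(2,2) | ant1:(1,1)->N->(0,1)
  grid max=1 at (0,1)
Step 3: ant0:(2,2)->N->(1,2) | ant1:(0,1)->S->(1,1)
  grid max=2 at (1,1)

(1,2) (1,1)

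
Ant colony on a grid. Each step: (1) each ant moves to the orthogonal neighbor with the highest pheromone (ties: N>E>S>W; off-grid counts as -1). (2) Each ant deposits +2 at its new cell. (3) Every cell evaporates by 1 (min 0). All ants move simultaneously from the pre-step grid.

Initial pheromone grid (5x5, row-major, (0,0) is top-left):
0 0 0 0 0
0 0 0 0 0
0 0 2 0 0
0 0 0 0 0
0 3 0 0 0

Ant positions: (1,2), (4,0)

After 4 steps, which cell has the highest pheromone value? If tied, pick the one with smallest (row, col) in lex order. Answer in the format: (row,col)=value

Step 1: ant0:(1,2)->S->(2,2) | ant1:(4,0)->E->(4,1)
  grid max=4 at (4,1)
Step 2: ant0:(2,2)->N->(1,2) | ant1:(4,1)->N->(3,1)
  grid max=3 at (4,1)
Step 3: ant0:(1,2)->S->(2,2) | ant1:(3,1)->S->(4,1)
  grid max=4 at (4,1)
Step 4: ant0:(2,2)->N->(1,2) | ant1:(4,1)->N->(3,1)
  grid max=3 at (4,1)
Final grid:
  0 0 0 0 0
  0 0 1 0 0
  0 0 2 0 0
  0 1 0 0 0
  0 3 0 0 0
Max pheromone 3 at (4,1)

Answer: (4,1)=3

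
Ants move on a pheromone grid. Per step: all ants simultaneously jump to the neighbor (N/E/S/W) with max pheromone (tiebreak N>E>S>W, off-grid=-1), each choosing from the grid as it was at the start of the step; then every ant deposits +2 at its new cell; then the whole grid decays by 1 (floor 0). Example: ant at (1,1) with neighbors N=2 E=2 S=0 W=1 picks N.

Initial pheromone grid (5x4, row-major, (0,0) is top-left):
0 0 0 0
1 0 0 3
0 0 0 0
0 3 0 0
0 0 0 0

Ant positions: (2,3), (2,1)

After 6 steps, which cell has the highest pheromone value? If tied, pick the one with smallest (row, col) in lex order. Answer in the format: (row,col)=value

Answer: (1,3)=3

Derivation:
Step 1: ant0:(2,3)->N->(1,3) | ant1:(2,1)->S->(3,1)
  grid max=4 at (1,3)
Step 2: ant0:(1,3)->N->(0,3) | ant1:(3,1)->N->(2,1)
  grid max=3 at (1,3)
Step 3: ant0:(0,3)->S->(1,3) | ant1:(2,1)->S->(3,1)
  grid max=4 at (1,3)
Step 4: ant0:(1,3)->N->(0,3) | ant1:(3,1)->N->(2,1)
  grid max=3 at (1,3)
Step 5: ant0:(0,3)->S->(1,3) | ant1:(2,1)->S->(3,1)
  grid max=4 at (1,3)
Step 6: ant0:(1,3)->N->(0,3) | ant1:(3,1)->N->(2,1)
  grid max=3 at (1,3)
Final grid:
  0 0 0 1
  0 0 0 3
  0 1 0 0
  0 3 0 0
  0 0 0 0
Max pheromone 3 at (1,3)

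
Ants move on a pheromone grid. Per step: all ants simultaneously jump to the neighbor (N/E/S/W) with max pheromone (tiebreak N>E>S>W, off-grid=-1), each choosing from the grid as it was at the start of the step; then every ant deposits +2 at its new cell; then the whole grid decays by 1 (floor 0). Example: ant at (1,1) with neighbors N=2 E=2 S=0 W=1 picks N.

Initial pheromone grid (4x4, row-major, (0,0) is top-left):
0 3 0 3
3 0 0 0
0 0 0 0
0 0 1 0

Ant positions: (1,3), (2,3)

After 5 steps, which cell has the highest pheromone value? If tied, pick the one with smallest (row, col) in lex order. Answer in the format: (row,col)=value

Step 1: ant0:(1,3)->N->(0,3) | ant1:(2,3)->N->(1,3)
  grid max=4 at (0,3)
Step 2: ant0:(0,3)->S->(1,3) | ant1:(1,3)->N->(0,3)
  grid max=5 at (0,3)
Step 3: ant0:(1,3)->N->(0,3) | ant1:(0,3)->S->(1,3)
  grid max=6 at (0,3)
Step 4: ant0:(0,3)->S->(1,3) | ant1:(1,3)->N->(0,3)
  grid max=7 at (0,3)
Step 5: ant0:(1,3)->N->(0,3) | ant1:(0,3)->S->(1,3)
  grid max=8 at (0,3)
Final grid:
  0 0 0 8
  0 0 0 5
  0 0 0 0
  0 0 0 0
Max pheromone 8 at (0,3)

Answer: (0,3)=8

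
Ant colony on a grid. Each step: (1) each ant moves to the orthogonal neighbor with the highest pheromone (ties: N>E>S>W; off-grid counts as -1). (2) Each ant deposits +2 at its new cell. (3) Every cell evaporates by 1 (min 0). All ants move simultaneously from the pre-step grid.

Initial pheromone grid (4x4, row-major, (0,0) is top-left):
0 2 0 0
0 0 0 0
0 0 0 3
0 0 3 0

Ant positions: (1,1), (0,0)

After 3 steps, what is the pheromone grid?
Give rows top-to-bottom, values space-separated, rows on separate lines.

After step 1: ants at (0,1),(0,1)
  0 5 0 0
  0 0 0 0
  0 0 0 2
  0 0 2 0
After step 2: ants at (0,2),(0,2)
  0 4 3 0
  0 0 0 0
  0 0 0 1
  0 0 1 0
After step 3: ants at (0,1),(0,1)
  0 7 2 0
  0 0 0 0
  0 0 0 0
  0 0 0 0

0 7 2 0
0 0 0 0
0 0 0 0
0 0 0 0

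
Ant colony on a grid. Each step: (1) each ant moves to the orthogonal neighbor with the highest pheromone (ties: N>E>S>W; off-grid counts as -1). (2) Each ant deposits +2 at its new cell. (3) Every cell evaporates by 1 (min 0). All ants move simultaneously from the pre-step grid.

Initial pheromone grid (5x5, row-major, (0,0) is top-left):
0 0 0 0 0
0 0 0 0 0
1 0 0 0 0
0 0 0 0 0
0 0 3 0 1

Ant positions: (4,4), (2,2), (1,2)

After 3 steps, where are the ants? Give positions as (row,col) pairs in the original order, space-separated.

Step 1: ant0:(4,4)->N->(3,4) | ant1:(2,2)->N->(1,2) | ant2:(1,2)->N->(0,2)
  grid max=2 at (4,2)
Step 2: ant0:(3,4)->N->(2,4) | ant1:(1,2)->N->(0,2) | ant2:(0,2)->S->(1,2)
  grid max=2 at (0,2)
Step 3: ant0:(2,4)->N->(1,4) | ant1:(0,2)->S->(1,2) | ant2:(1,2)->N->(0,2)
  grid max=3 at (0,2)

(1,4) (1,2) (0,2)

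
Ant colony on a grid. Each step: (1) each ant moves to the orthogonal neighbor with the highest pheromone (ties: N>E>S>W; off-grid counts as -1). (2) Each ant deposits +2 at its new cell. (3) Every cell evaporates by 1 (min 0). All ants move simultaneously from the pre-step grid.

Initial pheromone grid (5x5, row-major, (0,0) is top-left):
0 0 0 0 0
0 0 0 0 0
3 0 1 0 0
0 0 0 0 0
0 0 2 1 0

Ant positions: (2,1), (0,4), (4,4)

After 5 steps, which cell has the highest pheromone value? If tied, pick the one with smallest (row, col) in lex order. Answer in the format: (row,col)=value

Step 1: ant0:(2,1)->W->(2,0) | ant1:(0,4)->S->(1,4) | ant2:(4,4)->W->(4,3)
  grid max=4 at (2,0)
Step 2: ant0:(2,0)->N->(1,0) | ant1:(1,4)->N->(0,4) | ant2:(4,3)->W->(4,2)
  grid max=3 at (2,0)
Step 3: ant0:(1,0)->S->(2,0) | ant1:(0,4)->S->(1,4) | ant2:(4,2)->E->(4,3)
  grid max=4 at (2,0)
Step 4: ant0:(2,0)->N->(1,0) | ant1:(1,4)->N->(0,4) | ant2:(4,3)->W->(4,2)
  grid max=3 at (2,0)
Step 5: ant0:(1,0)->S->(2,0) | ant1:(0,4)->S->(1,4) | ant2:(4,2)->E->(4,3)
  grid max=4 at (2,0)
Final grid:
  0 0 0 0 0
  0 0 0 0 1
  4 0 0 0 0
  0 0 0 0 0
  0 0 1 2 0
Max pheromone 4 at (2,0)

Answer: (2,0)=4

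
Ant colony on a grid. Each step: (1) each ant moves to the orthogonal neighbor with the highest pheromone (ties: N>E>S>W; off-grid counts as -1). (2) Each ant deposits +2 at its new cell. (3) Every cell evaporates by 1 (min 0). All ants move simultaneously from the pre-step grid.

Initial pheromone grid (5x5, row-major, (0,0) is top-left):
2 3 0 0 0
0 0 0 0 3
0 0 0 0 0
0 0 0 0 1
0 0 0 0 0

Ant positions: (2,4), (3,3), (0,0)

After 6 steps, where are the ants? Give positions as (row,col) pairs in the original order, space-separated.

Step 1: ant0:(2,4)->N->(1,4) | ant1:(3,3)->E->(3,4) | ant2:(0,0)->E->(0,1)
  grid max=4 at (0,1)
Step 2: ant0:(1,4)->N->(0,4) | ant1:(3,4)->N->(2,4) | ant2:(0,1)->W->(0,0)
  grid max=3 at (0,1)
Step 3: ant0:(0,4)->S->(1,4) | ant1:(2,4)->N->(1,4) | ant2:(0,0)->E->(0,1)
  grid max=6 at (1,4)
Step 4: ant0:(1,4)->N->(0,4) | ant1:(1,4)->N->(0,4) | ant2:(0,1)->W->(0,0)
  grid max=5 at (1,4)
Step 5: ant0:(0,4)->S->(1,4) | ant1:(0,4)->S->(1,4) | ant2:(0,0)->E->(0,1)
  grid max=8 at (1,4)
Step 6: ant0:(1,4)->N->(0,4) | ant1:(1,4)->N->(0,4) | ant2:(0,1)->W->(0,0)
  grid max=7 at (1,4)

(0,4) (0,4) (0,0)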